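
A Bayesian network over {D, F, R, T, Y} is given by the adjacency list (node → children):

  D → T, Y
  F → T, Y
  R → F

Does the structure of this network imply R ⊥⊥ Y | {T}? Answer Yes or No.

Enumerating the 2 paths from R to Y and testing each for blocking by {T}:
Path 1: R → F → T ← D → Y
  F is a chain and F is not conditioned on; T is a collider and T is conditioned on, which opens it; D is a fork and D is not conditioned on — no node blocks this path, so it is active.
Path 2: R → F → Y
  F is a chain and F is not conditioned on — no node blocks this path, so it is active.
At least one path is unblocked, so d-separation fails.

No — R and Y are not d-separated given {T}.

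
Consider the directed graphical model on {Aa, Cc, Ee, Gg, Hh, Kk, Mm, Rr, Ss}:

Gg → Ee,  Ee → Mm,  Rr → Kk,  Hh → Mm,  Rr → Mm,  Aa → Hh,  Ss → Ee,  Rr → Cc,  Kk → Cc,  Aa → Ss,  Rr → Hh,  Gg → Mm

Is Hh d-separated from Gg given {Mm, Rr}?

No

6 paths connect Hh and Gg; each must be blocked for d-separation to hold:
  1. Hh ← Aa → Ss → Ee → Mm ← Gg — Aa:fork[open]; Ss:chain[open]; Ee:chain[open]; Mm:collider[open] ⇒ active
  2. Hh ← Aa → Ss → Ee ← Gg — Aa:fork[open]; Ss:chain[open]; Ee:collider[open] ⇒ active
  3. Hh ← Rr → Mm ← Ee ← Gg — Rr:fork[blocks]; Mm:collider[open]; Ee:chain[open] ⇒ blocked
  4. Hh ← Rr → Mm ← Gg — Rr:fork[blocks]; Mm:collider[open] ⇒ blocked
  5. Hh → Mm ← Ee ← Gg — Mm:collider[open]; Ee:chain[open] ⇒ active
  6. Hh → Mm ← Gg — Mm:collider[open] ⇒ active
Since the path Hh ← Aa → Ss → Ee → Mm ← Gg is active, Hh and Gg are not d-separated given {Mm, Rr}.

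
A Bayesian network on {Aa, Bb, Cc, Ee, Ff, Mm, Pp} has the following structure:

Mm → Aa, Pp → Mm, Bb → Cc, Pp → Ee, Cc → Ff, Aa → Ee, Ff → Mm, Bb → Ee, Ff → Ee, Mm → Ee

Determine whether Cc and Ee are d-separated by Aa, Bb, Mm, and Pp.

No

Enumerating the 5 paths from Cc to Ee and testing each for blocking by {Aa, Bb, Mm, Pp}:
Path 1: Cc → Ff → Ee
  Ff is a chain and Ff is not conditioned on — no node blocks this path, so it is active.
Path 2: Cc → Ff → Mm → Aa → Ee
  Mm is a chain here and Mm is conditioned on, so the path is blocked at Mm.
Path 3: Cc → Ff → Mm → Ee
  Mm is a chain here and Mm is conditioned on, so the path is blocked at Mm.
Path 4: Cc → Ff → Mm ← Pp → Ee
  Pp is a fork here and Pp is conditioned on, so the path is blocked at Pp.
Path 5: Cc ← Bb → Ee
  Bb is a fork here and Bb is conditioned on, so the path is blocked at Bb.
Because an active path exists, Cc and Ee are not d-separated.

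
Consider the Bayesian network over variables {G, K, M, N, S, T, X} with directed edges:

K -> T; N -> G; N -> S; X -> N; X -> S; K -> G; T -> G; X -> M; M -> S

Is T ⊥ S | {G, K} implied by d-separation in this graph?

There are 6 undirected paths between T and S; checking each against the conditioning set {G, K}:
Path 1: T ← K → G ← N → S
  K is a fork here and K is conditioned on, so the path is blocked at K.
Path 2: T ← K → G ← N ← X → S
  K is a fork here and K is conditioned on, so the path is blocked at K.
Path 3: T ← K → G ← N ← X → M → S
  K is a fork here and K is conditioned on, so the path is blocked at K.
Path 4: T → G ← N → S
  G is a collider and G is conditioned on, which opens it; N is a fork and N is not conditioned on — no node blocks this path, so it is active.
Path 5: T → G ← N ← X → S
  G is a collider and G is conditioned on, which opens it; N is a chain and N is not conditioned on; X is a fork and X is not conditioned on — no node blocks this path, so it is active.
Path 6: T → G ← N ← X → M → S
  G is a collider and G is conditioned on, which opens it; N is a chain and N is not conditioned on; X is a fork and X is not conditioned on; M is a chain and M is not conditioned on — no node blocks this path, so it is active.
Since the path T → G ← N → S is active, T and S are not d-separated given {G, K}.

No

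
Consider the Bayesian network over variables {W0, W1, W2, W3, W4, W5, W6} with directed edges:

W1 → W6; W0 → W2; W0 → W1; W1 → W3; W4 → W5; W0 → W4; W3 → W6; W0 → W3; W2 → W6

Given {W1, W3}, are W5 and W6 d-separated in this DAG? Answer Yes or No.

5 paths connect W5 and W6; each must be blocked for d-separation to hold:
Path 1: W5 ← W4 ← W0 → W3 → W6
  W3 is a chain here and W3 is conditioned on, so the path is blocked at W3.
Path 2: W5 ← W4 ← W0 → W3 ← W1 → W6
  W1 is a fork here and W1 is conditioned on, so the path is blocked at W1.
Path 3: W5 ← W4 ← W0 → W1 → W6
  W1 is a chain here and W1 is conditioned on, so the path is blocked at W1.
Path 4: W5 ← W4 ← W0 → W1 → W3 → W6
  W1 is a chain here and W1 is conditioned on, so the path is blocked at W1.
Path 5: W5 ← W4 ← W0 → W2 → W6
  W4 is a chain and W4 is not conditioned on; W0 is a fork and W0 is not conditioned on; W2 is a chain and W2 is not conditioned on — no node blocks this path, so it is active.
Since the path W5 ← W4 ← W0 → W2 → W6 is active, W5 and W6 are not d-separated given {W1, W3}.

No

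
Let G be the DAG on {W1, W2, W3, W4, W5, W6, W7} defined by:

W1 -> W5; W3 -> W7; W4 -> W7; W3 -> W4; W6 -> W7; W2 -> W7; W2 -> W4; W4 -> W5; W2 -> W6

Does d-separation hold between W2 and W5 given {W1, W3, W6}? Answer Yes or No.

No

5 paths connect W2 and W5; each must be blocked for d-separation to hold:
Path 1: W2 → W4 → W5
  W4 is a chain and W4 is not conditioned on — no node blocks this path, so it is active.
Path 2: W2 → W7 ← W4 → W5
  W7 is a collider here and neither W7 nor any of its descendants is conditioned on, so the collider stays closed — the path is blocked at W7.
Path 3: W2 → W7 ← W3 → W4 → W5
  W7 is a collider here and neither W7 nor any of its descendants is conditioned on, so the collider stays closed — the path is blocked at W7.
Path 4: W2 → W6 → W7 ← W4 → W5
  W6 is a chain here and W6 is conditioned on, so the path is blocked at W6.
Path 5: W2 → W6 → W7 ← W3 → W4 → W5
  W6 is a chain here and W6 is conditioned on, so the path is blocked at W6.
At least one path is unblocked, so d-separation fails.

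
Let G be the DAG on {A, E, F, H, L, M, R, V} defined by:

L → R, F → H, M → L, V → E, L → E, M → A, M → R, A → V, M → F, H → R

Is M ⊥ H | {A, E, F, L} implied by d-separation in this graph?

Enumerating the 4 paths from M to H and testing each for blocking by {A, E, F, L}:
Path 1: M → R ← H
  R is a collider here and neither R nor any of its descendants is conditioned on, so the collider stays closed — the path is blocked at R.
Path 2: M → F → H
  F is a chain here and F is conditioned on, so the path is blocked at F.
Path 3: M → A → V → E ← L → R ← H
  A is a chain here and A is conditioned on, so the path is blocked at A.
Path 4: M → L → R ← H
  L is a chain here and L is conditioned on, so the path is blocked at L.
Every path is blocked, so M and H are d-separated given {A, E, F, L}.

Yes — M and H are d-separated given {A, E, F, L}.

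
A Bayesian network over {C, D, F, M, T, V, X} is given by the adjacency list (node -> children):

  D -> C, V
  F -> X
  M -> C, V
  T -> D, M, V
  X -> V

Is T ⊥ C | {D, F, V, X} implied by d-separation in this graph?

No — T and C are not d-separated given {D, F, V, X}.

Enumerating the 6 paths from T to C and testing each for blocking by {D, F, V, X}:
Path 1: T → V ← M → C
  V is a collider and V is conditioned on, which opens it; M is a fork and M is not conditioned on — no node blocks this path, so it is active.
Path 2: T → V ← D → C
  D is a fork here and D is conditioned on, so the path is blocked at D.
Path 3: T → M → V ← D → C
  D is a fork here and D is conditioned on, so the path is blocked at D.
Path 4: T → M → C
  M is a chain and M is not conditioned on — no node blocks this path, so it is active.
Path 5: T → D → V ← M → C
  D is a chain here and D is conditioned on, so the path is blocked at D.
Path 6: T → D → C
  D is a chain here and D is conditioned on, so the path is blocked at D.
At least one path is unblocked, so d-separation fails.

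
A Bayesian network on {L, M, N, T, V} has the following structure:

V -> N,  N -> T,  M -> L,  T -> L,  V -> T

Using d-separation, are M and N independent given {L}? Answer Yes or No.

No

There are 2 undirected paths between M and N; checking each against the conditioning set {L}:
Path 1: M → L ← T ← N
  L is a collider and L is conditioned on, which opens it; T is a chain and T is not conditioned on — no node blocks this path, so it is active.
Path 2: M → L ← T ← V → N
  L is a collider and L is conditioned on, which opens it; T is a chain and T is not conditioned on; V is a fork and V is not conditioned on — no node blocks this path, so it is active.
Since the path M → L ← T ← N is active, M and N are not d-separated given {L}.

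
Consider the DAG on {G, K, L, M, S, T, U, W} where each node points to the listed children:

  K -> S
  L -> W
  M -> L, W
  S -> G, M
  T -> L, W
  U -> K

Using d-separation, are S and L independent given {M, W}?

Enumerating the 3 paths from S to L and testing each for blocking by {M, W}:
Path 1: S → M → L
  M is a chain here and M is conditioned on, so the path is blocked at M.
Path 2: S → M → W ← T → L
  M is a chain here and M is conditioned on, so the path is blocked at M.
Path 3: S → M → W ← L
  M is a chain here and M is conditioned on, so the path is blocked at M.
All paths are blocked; S ⊥ L | {M, W} holds.

Yes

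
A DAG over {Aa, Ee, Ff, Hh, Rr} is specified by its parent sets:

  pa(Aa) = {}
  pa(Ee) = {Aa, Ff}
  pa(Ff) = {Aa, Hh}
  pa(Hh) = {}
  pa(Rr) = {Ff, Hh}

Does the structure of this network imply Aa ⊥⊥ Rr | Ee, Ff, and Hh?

We examine all 4 paths between Aa and Rr:
Path 1: Aa → Ff ← Hh → Rr
  Hh is a fork here and Hh is conditioned on, so the path is blocked at Hh.
Path 2: Aa → Ff → Rr
  Ff is a chain here and Ff is conditioned on, so the path is blocked at Ff.
Path 3: Aa → Ee ← Ff ← Hh → Rr
  Ff is a chain here and Ff is conditioned on, so the path is blocked at Ff.
Path 4: Aa → Ee ← Ff → Rr
  Ff is a fork here and Ff is conditioned on, so the path is blocked at Ff.
Every path is blocked, so Aa and Rr are d-separated given {Ee, Ff, Hh}.

Yes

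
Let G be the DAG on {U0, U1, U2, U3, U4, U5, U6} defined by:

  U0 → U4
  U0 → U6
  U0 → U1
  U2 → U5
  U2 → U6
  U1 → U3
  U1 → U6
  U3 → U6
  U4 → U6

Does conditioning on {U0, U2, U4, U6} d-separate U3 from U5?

Yes

Enumerating the 4 paths from U3 to U5 and testing each for blocking by {U0, U2, U4, U6}:
  1. U3 ← U1 → U6 ← U2 → U5 — U1:fork[open]; U6:collider[open]; U2:fork[blocks] ⇒ blocked
  2. U3 ← U1 ← U0 → U6 ← U2 → U5 — U1:chain[open]; U0:fork[blocks]; U6:collider[open]; U2:fork[blocks] ⇒ blocked
  3. U3 ← U1 ← U0 → U4 → U6 ← U2 → U5 — U1:chain[open]; U0:fork[blocks]; U4:chain[blocks]; U6:collider[open]; U2:fork[blocks] ⇒ blocked
  4. U3 → U6 ← U2 → U5 — U6:collider[open]; U2:fork[blocks] ⇒ blocked
Every path is blocked, so U3 and U5 are d-separated given {U0, U2, U4, U6}.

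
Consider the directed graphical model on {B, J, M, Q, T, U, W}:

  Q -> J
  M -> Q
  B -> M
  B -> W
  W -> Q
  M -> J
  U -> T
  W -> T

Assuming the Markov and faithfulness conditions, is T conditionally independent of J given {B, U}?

Enumerating the 4 paths from T to J and testing each for blocking by {B, U}:
Path 1: T ← W ← B → M → Q → J
  B is a fork here and B is conditioned on, so the path is blocked at B.
Path 2: T ← W ← B → M → J
  B is a fork here and B is conditioned on, so the path is blocked at B.
Path 3: T ← W → Q ← M → J
  Q is a collider here and neither Q nor any of its descendants is conditioned on, so the collider stays closed — the path is blocked at Q.
Path 4: T ← W → Q → J
  W is a fork and W is not conditioned on; Q is a chain and Q is not conditioned on — no node blocks this path, so it is active.
At least one path is unblocked, so d-separation fails.

No — T and J are not d-separated given {B, U}.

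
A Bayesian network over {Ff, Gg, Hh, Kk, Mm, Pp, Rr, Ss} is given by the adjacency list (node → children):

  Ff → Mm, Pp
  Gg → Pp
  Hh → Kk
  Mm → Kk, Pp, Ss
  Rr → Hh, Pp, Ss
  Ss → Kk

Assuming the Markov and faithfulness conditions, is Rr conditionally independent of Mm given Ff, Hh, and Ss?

There are 6 undirected paths between Rr and Mm; checking each against the conditioning set {Ff, Hh, Ss}:
  1. Rr → Ss → Kk ← Mm — Ss:chain[blocks]; Kk:collider[blocks] ⇒ blocked
  2. Rr → Ss ← Mm — Ss:collider[open] ⇒ active
  3. Rr → Hh → Kk ← Mm — Hh:chain[blocks]; Kk:collider[blocks] ⇒ blocked
  4. Rr → Hh → Kk ← Ss ← Mm — Hh:chain[blocks]; Kk:collider[blocks]; Ss:chain[blocks] ⇒ blocked
  5. Rr → Pp ← Ff → Mm — Pp:collider[blocks]; Ff:fork[blocks] ⇒ blocked
  6. Rr → Pp ← Mm — Pp:collider[blocks] ⇒ blocked
Because an active path exists, Rr and Mm are not d-separated.

No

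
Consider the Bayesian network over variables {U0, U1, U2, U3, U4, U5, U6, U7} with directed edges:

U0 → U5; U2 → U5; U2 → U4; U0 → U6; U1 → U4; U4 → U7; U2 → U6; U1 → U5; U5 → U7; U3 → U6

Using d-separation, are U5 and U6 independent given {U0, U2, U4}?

Enumerating the 4 paths from U5 to U6 and testing each for blocking by {U0, U2, U4}:
Path 1: U5 ← U0 → U6
  U0 is a fork here and U0 is conditioned on, so the path is blocked at U0.
Path 2: U5 ← U2 → U6
  U2 is a fork here and U2 is conditioned on, so the path is blocked at U2.
Path 3: U5 → U7 ← U4 ← U2 → U6
  U7 is a collider here and neither U7 nor any of its descendants is conditioned on, so the collider stays closed — the path is blocked at U7.
Path 4: U5 ← U1 → U4 ← U2 → U6
  U2 is a fork here and U2 is conditioned on, so the path is blocked at U2.
All paths are blocked; U5 ⊥ U6 | {U0, U2, U4} holds.

Yes — U5 and U6 are d-separated given {U0, U2, U4}.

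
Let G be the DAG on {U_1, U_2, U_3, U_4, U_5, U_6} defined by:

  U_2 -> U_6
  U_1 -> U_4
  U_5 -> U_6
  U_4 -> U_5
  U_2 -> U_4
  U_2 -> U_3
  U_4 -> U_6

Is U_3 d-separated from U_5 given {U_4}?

We examine all 4 paths between U_3 and U_5:
Path 1: U_3 ← U_2 → U_6 ← U_5
  U_6 is a collider here and neither U_6 nor any of its descendants is conditioned on, so the collider stays closed — the path is blocked at U_6.
Path 2: U_3 ← U_2 → U_6 ← U_4 → U_5
  U_6 is a collider here and neither U_6 nor any of its descendants is conditioned on, so the collider stays closed — the path is blocked at U_6.
Path 3: U_3 ← U_2 → U_4 → U_5
  U_4 is a chain here and U_4 is conditioned on, so the path is blocked at U_4.
Path 4: U_3 ← U_2 → U_4 → U_6 ← U_5
  U_4 is a chain here and U_4 is conditioned on, so the path is blocked at U_4.
Every path is blocked, so U_3 and U_5 are d-separated given {U_4}.

Yes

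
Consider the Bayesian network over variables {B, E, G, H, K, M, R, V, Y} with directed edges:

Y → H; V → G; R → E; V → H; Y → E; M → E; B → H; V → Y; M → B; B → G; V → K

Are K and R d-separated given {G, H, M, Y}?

Yes

There are 6 undirected paths between K and R; checking each against the conditioning set {G, H, M, Y}:
  1. K ← V → H ← Y → E ← R — V:fork[open]; H:collider[open]; Y:fork[blocks]; E:collider[blocks] ⇒ blocked
  2. K ← V → H ← B ← M → E ← R — V:fork[open]; H:collider[open]; B:chain[open]; M:fork[blocks]; E:collider[blocks] ⇒ blocked
  3. K ← V → G ← B → H ← Y → E ← R — V:fork[open]; G:collider[open]; B:fork[open]; H:collider[open]; Y:fork[blocks]; E:collider[blocks] ⇒ blocked
  4. K ← V → G ← B ← M → E ← R — V:fork[open]; G:collider[open]; B:chain[open]; M:fork[blocks]; E:collider[blocks] ⇒ blocked
  5. K ← V → Y → H ← B ← M → E ← R — V:fork[open]; Y:chain[blocks]; H:collider[open]; B:chain[open]; M:fork[blocks]; E:collider[blocks] ⇒ blocked
  6. K ← V → Y → E ← R — V:fork[open]; Y:chain[blocks]; E:collider[blocks] ⇒ blocked
All paths are blocked; K ⊥ R | {G, H, M, Y} holds.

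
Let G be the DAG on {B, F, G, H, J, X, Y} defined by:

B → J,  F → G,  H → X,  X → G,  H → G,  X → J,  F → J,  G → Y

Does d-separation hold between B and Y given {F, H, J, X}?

Yes

3 paths connect B and Y; each must be blocked for d-separation to hold:
Path 1: B → J ← F → G → Y
  F is a fork here and F is conditioned on, so the path is blocked at F.
Path 2: B → J ← X ← H → G → Y
  X is a chain here and X is conditioned on, so the path is blocked at X.
Path 3: B → J ← X → G → Y
  X is a fork here and X is conditioned on, so the path is blocked at X.
All paths are blocked; B ⊥ Y | {F, H, J, X} holds.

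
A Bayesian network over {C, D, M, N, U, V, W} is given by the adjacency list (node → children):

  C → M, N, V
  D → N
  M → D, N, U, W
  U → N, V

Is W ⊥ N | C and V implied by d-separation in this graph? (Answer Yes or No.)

No — W and N are not d-separated given {C, V}.

6 paths connect W and N; each must be blocked for d-separation to hold:
  1. W ← M → N — M:fork[open] ⇒ active
  2. W ← M → D → N — M:fork[open]; D:chain[open] ⇒ active
  3. W ← M ← C → N — M:chain[open]; C:fork[blocks] ⇒ blocked
  4. W ← M ← C → V ← U → N — M:chain[open]; C:fork[blocks]; V:collider[open]; U:fork[open] ⇒ blocked
  5. W ← M → U → N — M:fork[open]; U:chain[open] ⇒ active
  6. W ← M → U → V ← C → N — M:fork[open]; U:chain[open]; V:collider[open]; C:fork[blocks] ⇒ blocked
Since the path W ← M → N is active, W and N are not d-separated given {C, V}.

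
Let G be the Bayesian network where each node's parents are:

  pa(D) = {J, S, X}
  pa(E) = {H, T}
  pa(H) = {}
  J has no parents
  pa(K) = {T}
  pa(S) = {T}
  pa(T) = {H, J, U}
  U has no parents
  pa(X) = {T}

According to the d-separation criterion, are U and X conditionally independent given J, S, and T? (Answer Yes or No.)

We examine all 3 paths between U and X:
Path 1: U → T → S → D ← X
  T is a chain here and T is conditioned on, so the path is blocked at T.
Path 2: U → T ← J → D ← X
  J is a fork here and J is conditioned on, so the path is blocked at J.
Path 3: U → T → X
  T is a chain here and T is conditioned on, so the path is blocked at T.
Every path is blocked, so U and X are d-separated given {J, S, T}.

Yes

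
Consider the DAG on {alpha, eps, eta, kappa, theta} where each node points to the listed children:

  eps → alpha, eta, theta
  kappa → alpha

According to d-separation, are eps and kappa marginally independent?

There is one path between eps and kappa:
Path 1: eps → alpha ← kappa
  alpha is a collider here and neither alpha nor any of its descendants is conditioned on, so the collider stays closed — the path is blocked at alpha.
All paths are blocked; eps ⊥ kappa | ∅ holds.

Yes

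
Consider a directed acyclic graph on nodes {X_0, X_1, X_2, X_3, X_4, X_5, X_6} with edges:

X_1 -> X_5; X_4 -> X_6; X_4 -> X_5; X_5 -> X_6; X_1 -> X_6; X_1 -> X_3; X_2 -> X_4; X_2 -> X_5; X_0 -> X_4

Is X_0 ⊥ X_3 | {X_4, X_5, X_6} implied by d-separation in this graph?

No

We examine all 6 paths between X_0 and X_3:
Path 1: X_0 → X_4 → X_5 ← X_1 → X_3
  X_4 is a chain here and X_4 is conditioned on, so the path is blocked at X_4.
Path 2: X_0 → X_4 → X_5 → X_6 ← X_1 → X_3
  X_4 is a chain here and X_4 is conditioned on, so the path is blocked at X_4.
Path 3: X_0 → X_4 ← X_2 → X_5 ← X_1 → X_3
  X_4 is a collider and X_4 is conditioned on, which opens it; X_2 is a fork and X_2 is not conditioned on; X_5 is a collider and X_5 is conditioned on, which opens it; X_1 is a fork and X_1 is not conditioned on — no node blocks this path, so it is active.
Path 4: X_0 → X_4 ← X_2 → X_5 → X_6 ← X_1 → X_3
  X_5 is a chain here and X_5 is conditioned on, so the path is blocked at X_5.
Path 5: X_0 → X_4 → X_6 ← X_1 → X_3
  X_4 is a chain here and X_4 is conditioned on, so the path is blocked at X_4.
Path 6: X_0 → X_4 → X_6 ← X_5 ← X_1 → X_3
  X_4 is a chain here and X_4 is conditioned on, so the path is blocked at X_4.
Because an active path exists, X_0 and X_3 are not d-separated.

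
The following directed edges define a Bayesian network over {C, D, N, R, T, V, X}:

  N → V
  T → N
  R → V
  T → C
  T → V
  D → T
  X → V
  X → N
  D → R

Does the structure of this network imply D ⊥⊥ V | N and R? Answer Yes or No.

No

4 paths connect D and V; each must be blocked for d-separation to hold:
Path 1: D → T → V
  T is a chain and T is not conditioned on — no node blocks this path, so it is active.
Path 2: D → T → N ← X → V
  T is a chain and T is not conditioned on; N is a collider and N is conditioned on, which opens it; X is a fork and X is not conditioned on — no node blocks this path, so it is active.
Path 3: D → T → N → V
  N is a chain here and N is conditioned on, so the path is blocked at N.
Path 4: D → R → V
  R is a chain here and R is conditioned on, so the path is blocked at R.
Since the path D → T → V is active, D and V are not d-separated given {N, R}.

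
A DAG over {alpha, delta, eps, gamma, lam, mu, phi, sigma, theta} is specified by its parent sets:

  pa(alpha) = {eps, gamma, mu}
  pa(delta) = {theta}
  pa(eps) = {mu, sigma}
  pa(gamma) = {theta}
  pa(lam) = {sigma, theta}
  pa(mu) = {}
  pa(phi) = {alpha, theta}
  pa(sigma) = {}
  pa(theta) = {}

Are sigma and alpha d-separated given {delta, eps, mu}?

Enumerating the 4 paths from sigma to alpha and testing each for blocking by {delta, eps, mu}:
Path 1: sigma → eps → alpha
  eps is a chain here and eps is conditioned on, so the path is blocked at eps.
Path 2: sigma → eps ← mu → alpha
  mu is a fork here and mu is conditioned on, so the path is blocked at mu.
Path 3: sigma → lam ← theta → phi ← alpha
  lam is a collider here and neither lam nor any of its descendants is conditioned on, so the collider stays closed — the path is blocked at lam.
Path 4: sigma → lam ← theta → gamma → alpha
  lam is a collider here and neither lam nor any of its descendants is conditioned on, so the collider stays closed — the path is blocked at lam.
Since every path is blocked, d-separation holds.

Yes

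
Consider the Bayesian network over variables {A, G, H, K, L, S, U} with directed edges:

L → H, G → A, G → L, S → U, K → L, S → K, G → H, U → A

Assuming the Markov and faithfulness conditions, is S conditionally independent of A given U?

There are 3 undirected paths between S and A; checking each against the conditioning set {U}:
  1. S → U → A — U:chain[blocks] ⇒ blocked
  2. S → K → L ← G → A — K:chain[open]; L:collider[blocks]; G:fork[open] ⇒ blocked
  3. S → K → L → H ← G → A — K:chain[open]; L:chain[open]; H:collider[blocks]; G:fork[open] ⇒ blocked
All paths are blocked; S ⊥ A | {U} holds.

Yes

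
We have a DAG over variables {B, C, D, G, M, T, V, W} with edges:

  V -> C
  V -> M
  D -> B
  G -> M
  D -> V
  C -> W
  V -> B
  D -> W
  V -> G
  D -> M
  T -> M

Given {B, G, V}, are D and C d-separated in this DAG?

Yes — D and C are d-separated given {B, G, V}.

We examine all 5 paths between D and C:
Path 1: D → M ← G ← V → C
  M is a collider here and neither M nor any of its descendants is conditioned on, so the collider stays closed — the path is blocked at M.
Path 2: D → M ← V → C
  M is a collider here and neither M nor any of its descendants is conditioned on, so the collider stays closed — the path is blocked at M.
Path 3: D → V → C
  V is a chain here and V is conditioned on, so the path is blocked at V.
Path 4: D → W ← C
  W is a collider here and neither W nor any of its descendants is conditioned on, so the collider stays closed — the path is blocked at W.
Path 5: D → B ← V → C
  V is a fork here and V is conditioned on, so the path is blocked at V.
Since every path is blocked, d-separation holds.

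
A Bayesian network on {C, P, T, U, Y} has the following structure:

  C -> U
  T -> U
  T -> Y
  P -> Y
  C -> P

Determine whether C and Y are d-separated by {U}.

We examine all 2 paths between C and Y:
Path 1: C → U ← T → Y
  U is a collider and U is conditioned on, which opens it; T is a fork and T is not conditioned on — no node blocks this path, so it is active.
Path 2: C → P → Y
  P is a chain and P is not conditioned on — no node blocks this path, so it is active.
At least one path is unblocked, so d-separation fails.

No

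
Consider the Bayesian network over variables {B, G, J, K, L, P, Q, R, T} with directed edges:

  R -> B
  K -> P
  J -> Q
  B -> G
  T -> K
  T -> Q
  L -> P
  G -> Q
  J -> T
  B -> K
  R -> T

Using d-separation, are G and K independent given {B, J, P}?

Enumerating the 6 paths from G to K and testing each for blocking by {B, J, P}:
Path 1: G → Q ← T → K
  Q is a collider here and neither Q nor any of its descendants is conditioned on, so the collider stays closed — the path is blocked at Q.
Path 2: G → Q ← T ← R → B → K
  Q is a collider here and neither Q nor any of its descendants is conditioned on, so the collider stays closed — the path is blocked at Q.
Path 3: G → Q ← J → T → K
  Q is a collider here and neither Q nor any of its descendants is conditioned on, so the collider stays closed — the path is blocked at Q.
Path 4: G → Q ← J → T ← R → B → K
  Q is a collider here and neither Q nor any of its descendants is conditioned on, so the collider stays closed — the path is blocked at Q.
Path 5: G ← B → K
  B is a fork here and B is conditioned on, so the path is blocked at B.
Path 6: G ← B ← R → T → K
  B is a chain here and B is conditioned on, so the path is blocked at B.
All paths are blocked; G ⊥ K | {B, J, P} holds.

Yes — G and K are d-separated given {B, J, P}.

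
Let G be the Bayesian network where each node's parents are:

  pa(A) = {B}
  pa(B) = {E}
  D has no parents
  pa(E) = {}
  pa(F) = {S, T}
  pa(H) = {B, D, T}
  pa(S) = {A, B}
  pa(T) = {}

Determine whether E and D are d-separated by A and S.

Yes

Enumerating the 3 paths from E to D and testing each for blocking by {A, S}:
  1. E → B → S → F ← T → H ← D — B:chain[open]; S:chain[blocks]; F:collider[blocks]; T:fork[open]; H:collider[blocks] ⇒ blocked
  2. E → B → A → S → F ← T → H ← D — B:chain[open]; A:chain[blocks]; S:chain[blocks]; F:collider[blocks]; T:fork[open]; H:collider[blocks] ⇒ blocked
  3. E → B → H ← D — B:chain[open]; H:collider[blocks] ⇒ blocked
Since every path is blocked, d-separation holds.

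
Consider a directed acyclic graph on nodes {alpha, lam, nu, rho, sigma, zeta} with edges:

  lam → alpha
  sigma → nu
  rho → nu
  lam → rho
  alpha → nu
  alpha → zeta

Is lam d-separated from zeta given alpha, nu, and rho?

Yes

There are 2 undirected paths between lam and zeta; checking each against the conditioning set {alpha, nu, rho}:
  1. lam → rho → nu ← alpha → zeta — rho:chain[blocks]; nu:collider[open]; alpha:fork[blocks] ⇒ blocked
  2. lam → alpha → zeta — alpha:chain[blocks] ⇒ blocked
Since every path is blocked, d-separation holds.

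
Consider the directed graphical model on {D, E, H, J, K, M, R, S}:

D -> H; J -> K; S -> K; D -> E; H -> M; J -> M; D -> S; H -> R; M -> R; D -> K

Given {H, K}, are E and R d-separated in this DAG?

No

There are 6 undirected paths between E and R; checking each against the conditioning set {H, K}:
  1. E ← D → S → K ← J → M ← H → R — D:fork[open]; S:chain[open]; K:collider[open]; J:fork[open]; M:collider[blocks]; H:fork[blocks] ⇒ blocked
  2. E ← D → S → K ← J → M → R — D:fork[open]; S:chain[open]; K:collider[open]; J:fork[open]; M:chain[open] ⇒ active
  3. E ← D → H → M → R — D:fork[open]; H:chain[blocks]; M:chain[open] ⇒ blocked
  4. E ← D → H → R — D:fork[open]; H:chain[blocks] ⇒ blocked
  5. E ← D → K ← J → M ← H → R — D:fork[open]; K:collider[open]; J:fork[open]; M:collider[blocks]; H:fork[blocks] ⇒ blocked
  6. E ← D → K ← J → M → R — D:fork[open]; K:collider[open]; J:fork[open]; M:chain[open] ⇒ active
At least one path is unblocked, so d-separation fails.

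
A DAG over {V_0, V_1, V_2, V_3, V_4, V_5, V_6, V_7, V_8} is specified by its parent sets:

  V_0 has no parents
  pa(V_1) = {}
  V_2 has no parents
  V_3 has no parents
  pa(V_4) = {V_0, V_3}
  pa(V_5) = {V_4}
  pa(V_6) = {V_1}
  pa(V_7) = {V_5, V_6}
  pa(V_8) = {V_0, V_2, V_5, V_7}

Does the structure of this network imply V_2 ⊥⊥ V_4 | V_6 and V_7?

We examine all 3 paths between V_2 and V_4:
  1. V_2 → V_8 ← V_5 ← V_4 — V_8:collider[blocks]; V_5:chain[open] ⇒ blocked
  2. V_2 → V_8 ← V_0 → V_4 — V_8:collider[blocks]; V_0:fork[open] ⇒ blocked
  3. V_2 → V_8 ← V_7 ← V_5 ← V_4 — V_8:collider[blocks]; V_7:chain[blocks]; V_5:chain[open] ⇒ blocked
Every path is blocked, so V_2 and V_4 are d-separated given {V_6, V_7}.

Yes — V_2 and V_4 are d-separated given {V_6, V_7}.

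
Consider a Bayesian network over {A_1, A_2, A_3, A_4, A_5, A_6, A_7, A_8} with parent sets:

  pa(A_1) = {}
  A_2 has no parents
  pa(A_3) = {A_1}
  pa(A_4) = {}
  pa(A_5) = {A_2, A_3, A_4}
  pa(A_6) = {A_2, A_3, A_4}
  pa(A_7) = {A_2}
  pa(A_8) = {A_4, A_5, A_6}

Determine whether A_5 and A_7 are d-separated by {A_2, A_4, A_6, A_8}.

Yes

There are 6 undirected paths between A_5 and A_7; checking each against the conditioning set {A_2, A_4, A_6, A_8}:
Path 1: A_5 ← A_4 → A_8 ← A_6 ← A_2 → A_7
  A_4 is a fork here and A_4 is conditioned on, so the path is blocked at A_4.
Path 2: A_5 ← A_4 → A_6 ← A_2 → A_7
  A_4 is a fork here and A_4 is conditioned on, so the path is blocked at A_4.
Path 3: A_5 → A_8 ← A_4 → A_6 ← A_2 → A_7
  A_4 is a fork here and A_4 is conditioned on, so the path is blocked at A_4.
Path 4: A_5 → A_8 ← A_6 ← A_2 → A_7
  A_6 is a chain here and A_6 is conditioned on, so the path is blocked at A_6.
Path 5: A_5 ← A_2 → A_7
  A_2 is a fork here and A_2 is conditioned on, so the path is blocked at A_2.
Path 6: A_5 ← A_3 → A_6 ← A_2 → A_7
  A_2 is a fork here and A_2 is conditioned on, so the path is blocked at A_2.
Since every path is blocked, d-separation holds.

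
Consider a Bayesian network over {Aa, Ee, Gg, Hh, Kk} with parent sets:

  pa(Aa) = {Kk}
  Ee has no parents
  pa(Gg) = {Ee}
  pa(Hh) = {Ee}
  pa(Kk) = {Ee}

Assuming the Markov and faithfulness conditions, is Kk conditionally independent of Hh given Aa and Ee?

The only undirected path from Kk to Hh is:
Path 1: Kk ← Ee → Hh
  Ee is a fork here and Ee is conditioned on, so the path is blocked at Ee.
All paths are blocked; Kk ⊥ Hh | {Aa, Ee} holds.

Yes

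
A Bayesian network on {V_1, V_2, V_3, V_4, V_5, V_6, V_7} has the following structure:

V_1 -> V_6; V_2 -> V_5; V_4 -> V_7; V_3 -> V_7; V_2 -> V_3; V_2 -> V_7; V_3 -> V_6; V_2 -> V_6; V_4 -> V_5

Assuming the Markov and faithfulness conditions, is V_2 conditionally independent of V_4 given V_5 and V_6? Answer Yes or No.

No

Enumerating the 4 paths from V_2 to V_4 and testing each for blocking by {V_5, V_6}:
  1. V_2 → V_7 ← V_4 — V_7:collider[blocks] ⇒ blocked
  2. V_2 → V_6 ← V_3 → V_7 ← V_4 — V_6:collider[open]; V_3:fork[open]; V_7:collider[blocks] ⇒ blocked
  3. V_2 → V_5 ← V_4 — V_5:collider[open] ⇒ active
  4. V_2 → V_3 → V_7 ← V_4 — V_3:chain[open]; V_7:collider[blocks] ⇒ blocked
Because an active path exists, V_2 and V_4 are not d-separated.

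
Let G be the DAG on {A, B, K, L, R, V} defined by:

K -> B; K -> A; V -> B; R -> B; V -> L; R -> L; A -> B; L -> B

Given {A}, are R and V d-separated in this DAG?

There are 4 undirected paths between R and V; checking each against the conditioning set {A}:
Path 1: R → L ← V
  L is a collider here and neither L nor any of its descendants is conditioned on, so the collider stays closed — the path is blocked at L.
Path 2: R → L → B ← V
  B is a collider here and neither B nor any of its descendants is conditioned on, so the collider stays closed — the path is blocked at B.
Path 3: R → B ← L ← V
  B is a collider here and neither B nor any of its descendants is conditioned on, so the collider stays closed — the path is blocked at B.
Path 4: R → B ← V
  B is a collider here and neither B nor any of its descendants is conditioned on, so the collider stays closed — the path is blocked at B.
Since every path is blocked, d-separation holds.

Yes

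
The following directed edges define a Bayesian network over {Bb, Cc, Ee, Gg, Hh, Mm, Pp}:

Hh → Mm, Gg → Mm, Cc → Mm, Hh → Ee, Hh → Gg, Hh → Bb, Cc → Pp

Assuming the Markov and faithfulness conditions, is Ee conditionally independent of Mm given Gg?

No

2 paths connect Ee and Mm; each must be blocked for d-separation to hold:
Path 1: Ee ← Hh → Gg → Mm
  Gg is a chain here and Gg is conditioned on, so the path is blocked at Gg.
Path 2: Ee ← Hh → Mm
  Hh is a fork and Hh is not conditioned on — no node blocks this path, so it is active.
Because an active path exists, Ee and Mm are not d-separated.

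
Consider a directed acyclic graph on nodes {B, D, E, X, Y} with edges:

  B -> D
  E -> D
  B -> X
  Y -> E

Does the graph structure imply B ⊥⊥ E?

The only undirected path from B to E is:
Path 1: B → D ← E
  D is a collider here and neither D nor any of its descendants is conditioned on, so the collider stays closed — the path is blocked at D.
Every path is blocked, so B and E are d-separated given ∅.

Yes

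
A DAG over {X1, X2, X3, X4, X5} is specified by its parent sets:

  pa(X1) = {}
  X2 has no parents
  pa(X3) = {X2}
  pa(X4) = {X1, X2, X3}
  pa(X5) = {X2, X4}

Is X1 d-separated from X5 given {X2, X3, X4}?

We examine all 3 paths between X1 and X5:
Path 1: X1 → X4 → X5
  X4 is a chain here and X4 is conditioned on, so the path is blocked at X4.
Path 2: X1 → X4 ← X3 ← X2 → X5
  X3 is a chain here and X3 is conditioned on, so the path is blocked at X3.
Path 3: X1 → X4 ← X2 → X5
  X2 is a fork here and X2 is conditioned on, so the path is blocked at X2.
Since every path is blocked, d-separation holds.

Yes — X1 and X5 are d-separated given {X2, X3, X4}.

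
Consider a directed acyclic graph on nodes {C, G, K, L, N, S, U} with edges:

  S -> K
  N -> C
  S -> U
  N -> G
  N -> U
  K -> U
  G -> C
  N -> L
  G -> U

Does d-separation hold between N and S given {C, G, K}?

Yes

Enumerating the 6 paths from N to S and testing each for blocking by {C, G, K}:
Path 1: N → C ← G → U ← S
  G is a fork here and G is conditioned on, so the path is blocked at G.
Path 2: N → C ← G → U ← K ← S
  G is a fork here and G is conditioned on, so the path is blocked at G.
Path 3: N → U ← S
  U is a collider here and neither U nor any of its descendants is conditioned on, so the collider stays closed — the path is blocked at U.
Path 4: N → U ← K ← S
  U is a collider here and neither U nor any of its descendants is conditioned on, so the collider stays closed — the path is blocked at U.
Path 5: N → G → U ← S
  G is a chain here and G is conditioned on, so the path is blocked at G.
Path 6: N → G → U ← K ← S
  G is a chain here and G is conditioned on, so the path is blocked at G.
Every path is blocked, so N and S are d-separated given {C, G, K}.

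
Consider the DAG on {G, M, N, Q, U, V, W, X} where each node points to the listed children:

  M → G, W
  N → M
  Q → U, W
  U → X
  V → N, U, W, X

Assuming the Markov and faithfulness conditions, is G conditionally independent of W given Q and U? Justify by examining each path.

There are 4 undirected paths between G and W; checking each against the conditioning set {Q, U}:
Path 1: G ← M ← N ← V → W
  M is a chain and M is not conditioned on; N is a chain and N is not conditioned on; V is a fork and V is not conditioned on — no node blocks this path, so it is active.
Path 2: G ← M ← N ← V → U ← Q → W
  Q is a fork here and Q is conditioned on, so the path is blocked at Q.
Path 3: G ← M ← N ← V → X ← U ← Q → W
  X is a collider here and neither X nor any of its descendants is conditioned on, so the collider stays closed — the path is blocked at X.
Path 4: G ← M → W
  M is a fork and M is not conditioned on — no node blocks this path, so it is active.
Since the path G ← M ← N ← V → W is active, G and W are not d-separated given {Q, U}.

No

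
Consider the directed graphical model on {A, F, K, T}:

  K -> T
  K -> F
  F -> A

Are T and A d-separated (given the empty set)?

The only undirected path from T to A is:
Path 1: T ← K → F → A
  K is a fork and K is not conditioned on; F is a chain and F is not conditioned on — no node blocks this path, so it is active.
Since the path T ← K → F → A is active, T and A are not d-separated given ∅.

No — T and A are not d-separated given ∅.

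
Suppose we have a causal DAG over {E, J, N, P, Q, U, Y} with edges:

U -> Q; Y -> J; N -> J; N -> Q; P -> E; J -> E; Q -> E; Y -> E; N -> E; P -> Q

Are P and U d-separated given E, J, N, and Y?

We examine all 5 paths between P and U:
  1. P → Q ← U — Q:collider[open] ⇒ active
  2. P → E ← J ← N → Q ← U — E:collider[open]; J:chain[blocks]; N:fork[blocks]; Q:collider[open] ⇒ blocked
  3. P → E ← N → Q ← U — E:collider[open]; N:fork[blocks]; Q:collider[open] ⇒ blocked
  4. P → E ← Y → J ← N → Q ← U — E:collider[open]; Y:fork[blocks]; J:collider[open]; N:fork[blocks]; Q:collider[open] ⇒ blocked
  5. P → E ← Q ← U — E:collider[open]; Q:chain[open] ⇒ active
At least one path is unblocked, so d-separation fails.

No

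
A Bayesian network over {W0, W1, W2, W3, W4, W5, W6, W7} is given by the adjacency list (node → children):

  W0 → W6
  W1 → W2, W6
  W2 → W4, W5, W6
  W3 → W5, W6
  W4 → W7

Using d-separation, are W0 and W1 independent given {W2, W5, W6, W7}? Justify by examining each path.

There are 3 undirected paths between W0 and W1; checking each against the conditioning set {W2, W5, W6, W7}:
Path 1: W0 → W6 ← W1
  W6 is a collider and W6 is conditioned on, which opens it — no node blocks this path, so it is active.
Path 2: W0 → W6 ← W3 → W5 ← W2 ← W1
  W2 is a chain here and W2 is conditioned on, so the path is blocked at W2.
Path 3: W0 → W6 ← W2 ← W1
  W2 is a chain here and W2 is conditioned on, so the path is blocked at W2.
Since the path W0 → W6 ← W1 is active, W0 and W1 are not d-separated given {W2, W5, W6, W7}.

No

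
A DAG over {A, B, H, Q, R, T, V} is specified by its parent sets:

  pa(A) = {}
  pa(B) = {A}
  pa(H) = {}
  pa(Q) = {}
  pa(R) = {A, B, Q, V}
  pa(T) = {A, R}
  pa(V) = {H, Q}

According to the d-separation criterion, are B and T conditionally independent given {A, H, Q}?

No

4 paths connect B and T; each must be blocked for d-separation to hold:
  1. B ← A → T — A:fork[blocks] ⇒ blocked
  2. B ← A → R → T — A:fork[blocks]; R:chain[open] ⇒ blocked
  3. B → R → T — R:chain[open] ⇒ active
  4. B → R ← A → T — R:collider[blocks]; A:fork[blocks] ⇒ blocked
At least one path is unblocked, so d-separation fails.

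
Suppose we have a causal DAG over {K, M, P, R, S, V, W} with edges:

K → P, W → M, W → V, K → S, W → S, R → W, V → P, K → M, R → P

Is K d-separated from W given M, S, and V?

Enumerating the 4 paths from K to W and testing each for blocking by {M, S, V}:
Path 1: K → S ← W
  S is a collider and S is conditioned on, which opens it — no node blocks this path, so it is active.
Path 2: K → M ← W
  M is a collider and M is conditioned on, which opens it — no node blocks this path, so it is active.
Path 3: K → P ← R → W
  P is a collider here and neither P nor any of its descendants is conditioned on, so the collider stays closed — the path is blocked at P.
Path 4: K → P ← V ← W
  P is a collider here and neither P nor any of its descendants is conditioned on, so the collider stays closed — the path is blocked at P.
Because an active path exists, K and W are not d-separated.

No — K and W are not d-separated given {M, S, V}.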